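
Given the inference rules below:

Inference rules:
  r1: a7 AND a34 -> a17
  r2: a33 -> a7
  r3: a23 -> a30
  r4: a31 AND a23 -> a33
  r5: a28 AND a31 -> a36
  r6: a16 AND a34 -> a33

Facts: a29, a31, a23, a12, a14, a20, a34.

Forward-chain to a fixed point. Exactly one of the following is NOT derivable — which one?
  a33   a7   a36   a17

a36

Round 1 — r3, r4, derive a30, a33.
Round 2 — r2, derive a7.
Round 3 — r1, derive a17.
Derived: a33 (round 1), a7 (round 2), a17 (round 3). a36 never appears in any round.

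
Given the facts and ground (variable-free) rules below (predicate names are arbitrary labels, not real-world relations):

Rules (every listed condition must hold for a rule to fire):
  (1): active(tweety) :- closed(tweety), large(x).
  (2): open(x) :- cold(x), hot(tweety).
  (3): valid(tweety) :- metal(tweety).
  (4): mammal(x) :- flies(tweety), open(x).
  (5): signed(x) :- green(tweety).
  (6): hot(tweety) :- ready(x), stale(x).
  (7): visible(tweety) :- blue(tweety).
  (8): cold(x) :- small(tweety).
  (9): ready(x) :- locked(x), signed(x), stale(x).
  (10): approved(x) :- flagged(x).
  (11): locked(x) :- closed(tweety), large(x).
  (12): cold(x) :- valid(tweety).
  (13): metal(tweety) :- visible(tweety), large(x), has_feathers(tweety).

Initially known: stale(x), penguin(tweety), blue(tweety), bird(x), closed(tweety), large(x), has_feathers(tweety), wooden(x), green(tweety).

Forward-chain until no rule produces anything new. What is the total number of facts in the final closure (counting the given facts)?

19

[1] (1) [active(tweety) :- closed(tweety), large(x).]; (5) [signed(x) :- green(tweety).]; (7) [visible(tweety) :- blue(tweety).]; (11) [locked(x) :- closed(tweety), large(x).]. ⇒ new: active(tweety), signed(x), visible(tweety), locked(x).
[2] (9) [ready(x) :- locked(x), signed(x), stale(x).]; (13) [metal(tweety) :- visible(tweety), large(x), has_feathers(tweety).]. ⇒ new: ready(x), metal(tweety).
[3] (3) [valid(tweety) :- metal(tweety).]; (6) [hot(tweety) :- ready(x), stale(x).]. ⇒ new: valid(tweety), hot(tweety).
[4] (12) [cold(x) :- valid(tweety).]. ⇒ new: cold(x).
[5] (2) [open(x) :- cold(x), hot(tweety).]. ⇒ new: open(x).
Closure: {active(tweety), bird(x), blue(tweety), closed(tweety), cold(x), green(tweety), has_feathers(tweety), hot(tweety), large(x), locked(x), metal(tweety), open(x), penguin(tweety), ready(x), signed(x), stale(x), valid(tweety), visible(tweety), wooden(x)} — 19 facts.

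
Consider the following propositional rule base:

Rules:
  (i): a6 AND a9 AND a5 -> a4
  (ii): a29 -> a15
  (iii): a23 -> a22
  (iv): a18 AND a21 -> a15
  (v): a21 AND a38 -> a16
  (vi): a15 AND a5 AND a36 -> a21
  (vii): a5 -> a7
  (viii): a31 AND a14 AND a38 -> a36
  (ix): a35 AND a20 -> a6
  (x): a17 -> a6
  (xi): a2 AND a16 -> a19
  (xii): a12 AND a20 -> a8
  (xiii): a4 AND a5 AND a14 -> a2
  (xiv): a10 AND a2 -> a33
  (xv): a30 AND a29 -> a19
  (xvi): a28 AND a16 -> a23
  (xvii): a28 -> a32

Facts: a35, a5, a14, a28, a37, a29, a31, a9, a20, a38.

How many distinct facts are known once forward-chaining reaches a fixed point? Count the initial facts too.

Round 1: (ii) [a29 -> a15]; (vii) [a5 -> a7]; (viii) [a31 AND a14 AND a38 -> a36]; (ix) [a35 AND a20 -> a6]; (xvii) [a28 -> a32]. New: a15, a7, a36, a6, a32.
Round 2: (i) [a6 AND a9 AND a5 -> a4]; (vi) [a15 AND a5 AND a36 -> a21]. New: a4, a21.
Round 3: (v) [a21 AND a38 -> a16]; (xiii) [a4 AND a5 AND a14 -> a2]. New: a16, a2.
Round 4: (xi) [a2 AND a16 -> a19]; (xvi) [a28 AND a16 -> a23]. New: a19, a23.
Round 5: (iii) [a23 -> a22]. New: a22.
Closure: {a14, a15, a16, a19, a2, a20, a21, a22, a23, a28, a29, a31, a32, a35, a36, a37, a38, a4, a5, a6, a7, a9} — 22 facts.

22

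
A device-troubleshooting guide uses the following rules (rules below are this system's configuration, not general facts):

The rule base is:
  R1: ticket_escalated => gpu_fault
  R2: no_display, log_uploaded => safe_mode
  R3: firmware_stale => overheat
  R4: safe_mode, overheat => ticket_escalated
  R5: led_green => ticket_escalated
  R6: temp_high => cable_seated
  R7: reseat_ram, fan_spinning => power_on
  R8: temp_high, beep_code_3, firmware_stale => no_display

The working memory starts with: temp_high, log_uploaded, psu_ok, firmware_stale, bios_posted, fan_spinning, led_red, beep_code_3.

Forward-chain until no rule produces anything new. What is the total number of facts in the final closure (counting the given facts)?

Round 1 fires R3, R6, R8, giving overheat, cable_seated, no_display.
Round 2 fires R2, giving safe_mode.
Round 3 fires R4, giving ticket_escalated.
Round 4 fires R1, giving gpu_fault.
Closure: {beep_code_3, bios_posted, cable_seated, fan_spinning, firmware_stale, gpu_fault, led_red, log_uploaded, no_display, overheat, psu_ok, safe_mode, temp_high, ticket_escalated} — 14 facts.

14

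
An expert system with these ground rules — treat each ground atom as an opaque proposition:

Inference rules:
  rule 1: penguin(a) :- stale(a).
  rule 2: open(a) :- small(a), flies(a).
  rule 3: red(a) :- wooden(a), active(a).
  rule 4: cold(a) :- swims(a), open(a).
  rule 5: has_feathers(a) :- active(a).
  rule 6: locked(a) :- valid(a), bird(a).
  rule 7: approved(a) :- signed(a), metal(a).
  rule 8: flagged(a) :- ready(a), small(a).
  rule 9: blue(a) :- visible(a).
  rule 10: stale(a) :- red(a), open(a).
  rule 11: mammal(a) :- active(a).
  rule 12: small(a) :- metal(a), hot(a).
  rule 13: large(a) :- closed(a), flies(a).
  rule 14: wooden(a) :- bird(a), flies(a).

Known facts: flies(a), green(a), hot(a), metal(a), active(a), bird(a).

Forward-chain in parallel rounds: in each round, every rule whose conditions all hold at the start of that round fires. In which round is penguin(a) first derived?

4

[1] rule 5 [has_feathers(a) :- active(a).]; rule 11 [mammal(a) :- active(a).]; rule 12 [small(a) :- metal(a), hot(a).]; rule 14 [wooden(a) :- bird(a), flies(a).]. ⇒ new: has_feathers(a), mammal(a), small(a), wooden(a).
[2] rule 2 [open(a) :- small(a), flies(a).]; rule 3 [red(a) :- wooden(a), active(a).]. ⇒ new: open(a), red(a).
[3] rule 10 [stale(a) :- red(a), open(a).]. ⇒ new: stale(a).
[4] rule 1 [penguin(a) :- stale(a).]. ⇒ new: penguin(a).
penguin(a) first appears in round 4.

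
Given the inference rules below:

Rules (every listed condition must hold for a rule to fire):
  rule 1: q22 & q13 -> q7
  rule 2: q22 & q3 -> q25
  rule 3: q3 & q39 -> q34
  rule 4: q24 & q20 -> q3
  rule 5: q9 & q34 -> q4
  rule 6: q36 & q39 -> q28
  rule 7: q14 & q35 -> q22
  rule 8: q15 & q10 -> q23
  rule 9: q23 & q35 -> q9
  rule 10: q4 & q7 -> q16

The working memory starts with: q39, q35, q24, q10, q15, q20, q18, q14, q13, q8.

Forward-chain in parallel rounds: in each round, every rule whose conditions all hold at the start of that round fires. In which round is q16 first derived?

4

[1] rule 4 [q24 & q20 -> q3]; rule 7 [q14 & q35 -> q22]; rule 8 [q15 & q10 -> q23]. ⇒ new: q3, q22, q23.
[2] rule 1 [q22 & q13 -> q7]; rule 2 [q22 & q3 -> q25]; rule 3 [q3 & q39 -> q34]; rule 9 [q23 & q35 -> q9]. ⇒ new: q7, q25, q34, q9.
[3] rule 5 [q9 & q34 -> q4]. ⇒ new: q4.
[4] rule 10 [q4 & q7 -> q16]. ⇒ new: q16.
q16 first appears in round 4.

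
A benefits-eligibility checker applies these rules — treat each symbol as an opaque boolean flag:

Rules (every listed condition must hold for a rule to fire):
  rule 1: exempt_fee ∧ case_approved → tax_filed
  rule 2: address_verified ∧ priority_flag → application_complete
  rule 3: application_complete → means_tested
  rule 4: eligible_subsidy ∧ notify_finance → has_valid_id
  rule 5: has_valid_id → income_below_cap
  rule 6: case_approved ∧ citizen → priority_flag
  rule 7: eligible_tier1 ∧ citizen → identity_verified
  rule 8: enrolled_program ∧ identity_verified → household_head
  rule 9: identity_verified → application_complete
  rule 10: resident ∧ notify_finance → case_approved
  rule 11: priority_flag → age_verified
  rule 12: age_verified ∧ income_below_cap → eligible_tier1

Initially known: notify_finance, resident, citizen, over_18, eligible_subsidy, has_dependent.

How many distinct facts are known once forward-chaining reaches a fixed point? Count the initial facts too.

15

Round 1: rule 4 [eligible_subsidy ∧ notify_finance → has_valid_id]; rule 10 [resident ∧ notify_finance → case_approved]. Adds has_valid_id, case_approved.
Round 2: rule 5 [has_valid_id → income_below_cap]; rule 6 [case_approved ∧ citizen → priority_flag]. Adds income_below_cap, priority_flag.
Round 3: rule 11 [priority_flag → age_verified]. Adds age_verified.
Round 4: rule 12 [age_verified ∧ income_below_cap → eligible_tier1]. Adds eligible_tier1.
Round 5: rule 7 [eligible_tier1 ∧ citizen → identity_verified]. Adds identity_verified.
Round 6: rule 9 [identity_verified → application_complete]. Adds application_complete.
Round 7: rule 3 [application_complete → means_tested]. Adds means_tested.
Closure: {age_verified, application_complete, case_approved, citizen, eligible_subsidy, eligible_tier1, has_dependent, has_valid_id, identity_verified, income_below_cap, means_tested, notify_finance, over_18, priority_flag, resident} — 15 facts.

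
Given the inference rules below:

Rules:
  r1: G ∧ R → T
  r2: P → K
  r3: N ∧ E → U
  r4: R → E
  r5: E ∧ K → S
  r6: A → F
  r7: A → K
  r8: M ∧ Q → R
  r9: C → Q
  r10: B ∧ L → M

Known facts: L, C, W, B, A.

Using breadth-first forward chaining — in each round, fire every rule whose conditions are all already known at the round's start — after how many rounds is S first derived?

4

Round 1 — r6, r7, r9, r10, derive F, K, Q, M.
Round 2 — r8, derive R.
Round 3 — r4, derive E.
Round 4 — r5, derive S.
S first appears in round 4.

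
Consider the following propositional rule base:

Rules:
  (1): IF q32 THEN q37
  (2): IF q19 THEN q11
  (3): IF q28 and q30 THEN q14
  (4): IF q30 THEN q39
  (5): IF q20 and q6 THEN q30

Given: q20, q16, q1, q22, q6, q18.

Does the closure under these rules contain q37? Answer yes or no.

Round 1 — (5), derive q30.
Round 2 — (4), derive q39.
Fixed point reached. q37 is concluded only by (1); (1) needs q32 (never derived).

no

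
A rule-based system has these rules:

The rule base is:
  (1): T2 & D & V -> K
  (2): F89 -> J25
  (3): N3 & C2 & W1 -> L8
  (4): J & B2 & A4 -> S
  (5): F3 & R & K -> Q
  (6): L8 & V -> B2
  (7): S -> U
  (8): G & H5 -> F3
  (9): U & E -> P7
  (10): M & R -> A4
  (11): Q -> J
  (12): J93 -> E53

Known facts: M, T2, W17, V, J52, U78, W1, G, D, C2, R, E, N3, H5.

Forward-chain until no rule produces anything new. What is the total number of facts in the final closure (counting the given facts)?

24

[1] (1) [T2 & D & V -> K]; (3) [N3 & C2 & W1 -> L8]; (8) [G & H5 -> F3]; (10) [M & R -> A4]. ⇒ new: K, L8, F3, A4.
[2] (5) [F3 & R & K -> Q]; (6) [L8 & V -> B2]. ⇒ new: Q, B2.
[3] (11) [Q -> J]. ⇒ new: J.
[4] (4) [J & B2 & A4 -> S]. ⇒ new: S.
[5] (7) [S -> U]. ⇒ new: U.
[6] (9) [U & E -> P7]. ⇒ new: P7.
Closure: {A4, B2, C2, D, E, F3, G, H5, J, J52, K, L8, M, N3, P7, Q, R, S, T2, U, U78, V, W1, W17} — 24 facts.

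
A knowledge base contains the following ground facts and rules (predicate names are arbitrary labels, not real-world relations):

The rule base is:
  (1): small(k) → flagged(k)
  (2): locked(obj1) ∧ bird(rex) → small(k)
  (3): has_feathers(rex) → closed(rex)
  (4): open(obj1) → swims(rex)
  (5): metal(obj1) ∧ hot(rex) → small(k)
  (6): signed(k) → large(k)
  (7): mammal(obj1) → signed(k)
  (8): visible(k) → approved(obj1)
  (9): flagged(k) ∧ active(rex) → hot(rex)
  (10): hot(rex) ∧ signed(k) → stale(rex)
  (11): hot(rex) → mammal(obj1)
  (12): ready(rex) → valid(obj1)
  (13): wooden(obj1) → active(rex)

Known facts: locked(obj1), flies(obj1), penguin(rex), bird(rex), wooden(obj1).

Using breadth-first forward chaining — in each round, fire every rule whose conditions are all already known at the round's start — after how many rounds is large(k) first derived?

6

Round 1: (2) [locked(obj1) ∧ bird(rex) → small(k)]; (13) [wooden(obj1) → active(rex)]. New: small(k), active(rex).
Round 2: (1) [small(k) → flagged(k)]. New: flagged(k).
Round 3: (9) [flagged(k) ∧ active(rex) → hot(rex)]. New: hot(rex).
Round 4: (11) [hot(rex) → mammal(obj1)]. New: mammal(obj1).
Round 5: (7) [mammal(obj1) → signed(k)]. New: signed(k).
Round 6: (6) [signed(k) → large(k)]; (10) [hot(rex) ∧ signed(k) → stale(rex)]. New: large(k), stale(rex).
large(k) first appears in round 6.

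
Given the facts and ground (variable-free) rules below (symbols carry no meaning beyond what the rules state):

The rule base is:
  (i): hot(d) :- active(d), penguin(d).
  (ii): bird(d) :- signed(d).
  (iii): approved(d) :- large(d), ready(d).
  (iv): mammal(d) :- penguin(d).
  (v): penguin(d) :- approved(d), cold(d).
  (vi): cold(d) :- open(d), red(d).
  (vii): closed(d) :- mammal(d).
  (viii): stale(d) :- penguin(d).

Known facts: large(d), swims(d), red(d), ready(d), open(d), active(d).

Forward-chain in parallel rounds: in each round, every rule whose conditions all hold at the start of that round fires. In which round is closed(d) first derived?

4

Round 1: (iii) [approved(d) :- large(d), ready(d).]; (vi) [cold(d) :- open(d), red(d).]. New: approved(d), cold(d).
Round 2: (v) [penguin(d) :- approved(d), cold(d).]. New: penguin(d).
Round 3: (i) [hot(d) :- active(d), penguin(d).]; (iv) [mammal(d) :- penguin(d).]; (viii) [stale(d) :- penguin(d).]. New: hot(d), mammal(d), stale(d).
Round 4: (vii) [closed(d) :- mammal(d).]. New: closed(d).
closed(d) first appears in round 4.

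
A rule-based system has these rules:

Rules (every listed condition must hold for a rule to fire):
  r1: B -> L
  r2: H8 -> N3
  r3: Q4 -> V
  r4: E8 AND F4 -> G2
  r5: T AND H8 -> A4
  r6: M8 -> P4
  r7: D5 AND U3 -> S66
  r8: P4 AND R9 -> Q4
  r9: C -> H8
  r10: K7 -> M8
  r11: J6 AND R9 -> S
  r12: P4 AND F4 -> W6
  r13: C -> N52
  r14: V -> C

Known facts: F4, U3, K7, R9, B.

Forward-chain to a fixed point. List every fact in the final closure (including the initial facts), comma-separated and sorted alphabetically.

[1] r1 [B -> L]; r10 [K7 -> M8]. ⇒ new: L, M8.
[2] r6 [M8 -> P4]. ⇒ new: P4.
[3] r8 [P4 AND R9 -> Q4]; r12 [P4 AND F4 -> W6]. ⇒ new: Q4, W6.
[4] r3 [Q4 -> V]. ⇒ new: V.
[5] r14 [V -> C]. ⇒ new: C.
[6] r9 [C -> H8]; r13 [C -> N52]. ⇒ new: H8, N52.
[7] r2 [H8 -> N3]. ⇒ new: N3.

B, C, F4, H8, K7, L, M8, N3, N52, P4, Q4, R9, U3, V, W6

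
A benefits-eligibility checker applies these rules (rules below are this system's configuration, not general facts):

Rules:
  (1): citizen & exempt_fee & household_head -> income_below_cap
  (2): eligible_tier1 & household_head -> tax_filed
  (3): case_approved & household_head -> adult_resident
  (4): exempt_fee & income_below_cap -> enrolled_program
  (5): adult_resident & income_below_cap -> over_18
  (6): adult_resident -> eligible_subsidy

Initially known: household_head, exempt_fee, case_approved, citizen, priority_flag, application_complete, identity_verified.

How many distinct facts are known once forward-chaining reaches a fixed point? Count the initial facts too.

[1] (1) [citizen & exempt_fee & household_head -> income_below_cap]; (3) [case_approved & household_head -> adult_resident]. ⇒ new: income_below_cap, adult_resident.
[2] (4) [exempt_fee & income_below_cap -> enrolled_program]; (5) [adult_resident & income_below_cap -> over_18]; (6) [adult_resident -> eligible_subsidy]. ⇒ new: enrolled_program, over_18, eligible_subsidy.
Closure: {adult_resident, application_complete, case_approved, citizen, eligible_subsidy, enrolled_program, exempt_fee, household_head, identity_verified, income_below_cap, over_18, priority_flag} — 12 facts.

12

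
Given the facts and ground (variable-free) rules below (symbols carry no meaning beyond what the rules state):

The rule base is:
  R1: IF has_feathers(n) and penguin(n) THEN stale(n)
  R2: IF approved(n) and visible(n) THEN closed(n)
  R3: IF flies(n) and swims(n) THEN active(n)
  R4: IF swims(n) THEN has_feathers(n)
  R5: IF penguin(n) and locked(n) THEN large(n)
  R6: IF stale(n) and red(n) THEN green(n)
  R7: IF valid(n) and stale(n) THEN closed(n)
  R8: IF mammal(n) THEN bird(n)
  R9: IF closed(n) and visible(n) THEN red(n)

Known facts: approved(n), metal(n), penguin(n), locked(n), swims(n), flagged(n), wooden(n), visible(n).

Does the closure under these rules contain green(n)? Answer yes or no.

Round 1 — R2, R4, R5, derive closed(n), has_feathers(n), large(n).
Round 2 — R1, R9, derive stale(n), red(n).
Round 3 — R6, derive green(n).
green(n) appears in round 3, so it is derivable.

yes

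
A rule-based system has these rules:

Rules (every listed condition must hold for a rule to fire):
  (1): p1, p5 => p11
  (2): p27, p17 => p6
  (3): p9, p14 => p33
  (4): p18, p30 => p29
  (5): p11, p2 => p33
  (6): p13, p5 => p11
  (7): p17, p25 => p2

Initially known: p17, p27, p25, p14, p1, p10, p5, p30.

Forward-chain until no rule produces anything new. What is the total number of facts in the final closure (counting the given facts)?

12

Round 1: (1) [p1, p5 => p11]; (2) [p27, p17 => p6]; (7) [p17, p25 => p2]. New: p11, p6, p2.
Round 2: (5) [p11, p2 => p33]. New: p33.
Closure: {p1, p10, p11, p14, p17, p2, p25, p27, p30, p33, p5, p6} — 12 facts.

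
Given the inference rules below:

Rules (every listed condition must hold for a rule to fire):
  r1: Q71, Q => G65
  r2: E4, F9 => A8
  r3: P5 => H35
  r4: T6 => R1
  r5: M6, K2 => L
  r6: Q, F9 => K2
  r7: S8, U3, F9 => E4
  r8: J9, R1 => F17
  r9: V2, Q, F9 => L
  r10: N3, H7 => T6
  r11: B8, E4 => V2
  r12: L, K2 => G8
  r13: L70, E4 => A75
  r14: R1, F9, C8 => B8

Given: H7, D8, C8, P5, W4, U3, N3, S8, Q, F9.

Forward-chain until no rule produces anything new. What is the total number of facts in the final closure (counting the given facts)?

20

[1] r3 [P5 => H35]; r6 [Q, F9 => K2]; r7 [S8, U3, F9 => E4]; r10 [N3, H7 => T6]. ⇒ new: H35, K2, E4, T6.
[2] r2 [E4, F9 => A8]; r4 [T6 => R1]. ⇒ new: A8, R1.
[3] r14 [R1, F9, C8 => B8]. ⇒ new: B8.
[4] r11 [B8, E4 => V2]. ⇒ new: V2.
[5] r9 [V2, Q, F9 => L]. ⇒ new: L.
[6] r12 [L, K2 => G8]. ⇒ new: G8.
Closure: {A8, B8, C8, D8, E4, F9, G8, H35, H7, K2, L, N3, P5, Q, R1, S8, T6, U3, V2, W4} — 20 facts.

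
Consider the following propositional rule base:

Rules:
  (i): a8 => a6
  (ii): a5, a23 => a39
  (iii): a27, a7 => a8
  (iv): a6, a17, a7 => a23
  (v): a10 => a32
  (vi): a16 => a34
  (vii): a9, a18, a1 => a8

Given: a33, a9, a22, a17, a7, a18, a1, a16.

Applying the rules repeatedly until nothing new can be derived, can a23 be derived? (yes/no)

yes

Round 1: (vi) [a16 => a34]; (vii) [a9, a18, a1 => a8]. New: a34, a8.
Round 2: (i) [a8 => a6]. New: a6.
Round 3: (iv) [a6, a17, a7 => a23]. New: a23.
a23 appears in round 3, so it is derivable.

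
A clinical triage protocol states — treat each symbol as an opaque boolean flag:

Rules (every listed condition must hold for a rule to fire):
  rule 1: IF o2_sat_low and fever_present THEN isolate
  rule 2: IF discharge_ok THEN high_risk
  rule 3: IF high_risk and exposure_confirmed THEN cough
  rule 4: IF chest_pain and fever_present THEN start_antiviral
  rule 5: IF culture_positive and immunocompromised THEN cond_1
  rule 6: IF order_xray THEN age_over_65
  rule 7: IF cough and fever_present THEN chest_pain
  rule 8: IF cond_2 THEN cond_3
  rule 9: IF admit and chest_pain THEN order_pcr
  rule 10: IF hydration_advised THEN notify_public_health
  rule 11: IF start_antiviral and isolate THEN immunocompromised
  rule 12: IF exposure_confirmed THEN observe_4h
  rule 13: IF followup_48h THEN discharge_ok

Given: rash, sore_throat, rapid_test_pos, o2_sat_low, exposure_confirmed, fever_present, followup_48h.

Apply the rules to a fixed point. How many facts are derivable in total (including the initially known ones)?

[1] rule 1 [IF o2_sat_low and fever_present THEN isolate]; rule 12 [IF exposure_confirmed THEN observe_4h]; rule 13 [IF followup_48h THEN discharge_ok]. ⇒ new: isolate, observe_4h, discharge_ok.
[2] rule 2 [IF discharge_ok THEN high_risk]. ⇒ new: high_risk.
[3] rule 3 [IF high_risk and exposure_confirmed THEN cough]. ⇒ new: cough.
[4] rule 7 [IF cough and fever_present THEN chest_pain]. ⇒ new: chest_pain.
[5] rule 4 [IF chest_pain and fever_present THEN start_antiviral]. ⇒ new: start_antiviral.
[6] rule 11 [IF start_antiviral and isolate THEN immunocompromised]. ⇒ new: immunocompromised.
Closure: {chest_pain, cough, discharge_ok, exposure_confirmed, fever_present, followup_48h, high_risk, immunocompromised, isolate, o2_sat_low, observe_4h, rapid_test_pos, rash, sore_throat, start_antiviral} — 15 facts.

15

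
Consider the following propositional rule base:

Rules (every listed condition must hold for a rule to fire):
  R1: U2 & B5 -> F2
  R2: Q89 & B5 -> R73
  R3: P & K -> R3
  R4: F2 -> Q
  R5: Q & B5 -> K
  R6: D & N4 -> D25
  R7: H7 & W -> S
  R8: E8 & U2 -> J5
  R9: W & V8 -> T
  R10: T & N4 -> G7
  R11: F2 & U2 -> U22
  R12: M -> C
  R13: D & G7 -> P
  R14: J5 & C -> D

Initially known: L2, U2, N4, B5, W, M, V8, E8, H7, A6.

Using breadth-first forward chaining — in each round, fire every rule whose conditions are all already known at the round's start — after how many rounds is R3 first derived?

Round 1 — R1, R7, R8, R9, R12, derive F2, S, J5, T, C.
Round 2 — R4, R10, R11, R14, derive Q, G7, U22, D.
Round 3 — R5, R6, R13, derive K, D25, P.
Round 4 — R3, derive R3.
R3 first appears in round 4.

4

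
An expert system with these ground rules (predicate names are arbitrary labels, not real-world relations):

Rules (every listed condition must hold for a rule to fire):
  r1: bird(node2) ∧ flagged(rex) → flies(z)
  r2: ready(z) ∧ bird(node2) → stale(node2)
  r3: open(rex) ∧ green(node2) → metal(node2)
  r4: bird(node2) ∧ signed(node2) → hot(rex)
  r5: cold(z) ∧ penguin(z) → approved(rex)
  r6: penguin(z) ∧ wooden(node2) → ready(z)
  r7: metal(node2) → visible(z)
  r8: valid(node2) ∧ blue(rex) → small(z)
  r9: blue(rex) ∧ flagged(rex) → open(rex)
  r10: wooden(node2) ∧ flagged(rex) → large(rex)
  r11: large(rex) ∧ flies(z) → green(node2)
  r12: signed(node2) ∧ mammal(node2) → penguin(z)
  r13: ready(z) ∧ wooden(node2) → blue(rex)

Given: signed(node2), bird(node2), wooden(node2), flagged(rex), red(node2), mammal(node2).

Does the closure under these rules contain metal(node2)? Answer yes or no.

yes

[1] r1 [bird(node2) ∧ flagged(rex) → flies(z)]; r4 [bird(node2) ∧ signed(node2) → hot(rex)]; r10 [wooden(node2) ∧ flagged(rex) → large(rex)]; r12 [signed(node2) ∧ mammal(node2) → penguin(z)]. ⇒ new: flies(z), hot(rex), large(rex), penguin(z).
[2] r6 [penguin(z) ∧ wooden(node2) → ready(z)]; r11 [large(rex) ∧ flies(z) → green(node2)]. ⇒ new: ready(z), green(node2).
[3] r2 [ready(z) ∧ bird(node2) → stale(node2)]; r13 [ready(z) ∧ wooden(node2) → blue(rex)]. ⇒ new: stale(node2), blue(rex).
[4] r9 [blue(rex) ∧ flagged(rex) → open(rex)]. ⇒ new: open(rex).
[5] r3 [open(rex) ∧ green(node2) → metal(node2)]. ⇒ new: metal(node2).
[6] r7 [metal(node2) → visible(z)]. ⇒ new: visible(z).
metal(node2) appears in round 5, so it is derivable.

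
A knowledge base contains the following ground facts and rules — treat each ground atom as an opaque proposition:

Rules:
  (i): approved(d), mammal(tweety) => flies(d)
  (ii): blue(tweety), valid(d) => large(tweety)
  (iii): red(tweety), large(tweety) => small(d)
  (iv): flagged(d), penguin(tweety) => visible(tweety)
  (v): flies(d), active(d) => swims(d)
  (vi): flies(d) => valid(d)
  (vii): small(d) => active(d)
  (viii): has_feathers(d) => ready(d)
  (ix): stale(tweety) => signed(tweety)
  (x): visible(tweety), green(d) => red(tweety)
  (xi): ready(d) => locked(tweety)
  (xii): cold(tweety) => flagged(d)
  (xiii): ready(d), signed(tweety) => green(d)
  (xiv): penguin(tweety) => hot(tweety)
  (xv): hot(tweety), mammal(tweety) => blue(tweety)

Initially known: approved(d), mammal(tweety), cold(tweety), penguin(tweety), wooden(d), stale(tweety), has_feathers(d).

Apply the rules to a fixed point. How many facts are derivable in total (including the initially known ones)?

[1] (i) [approved(d), mammal(tweety) => flies(d)]; (viii) [has_feathers(d) => ready(d)]; (ix) [stale(tweety) => signed(tweety)]; (xii) [cold(tweety) => flagged(d)]; (xiv) [penguin(tweety) => hot(tweety)]. ⇒ new: flies(d), ready(d), signed(tweety), flagged(d), hot(tweety).
[2] (iv) [flagged(d), penguin(tweety) => visible(tweety)]; (vi) [flies(d) => valid(d)]; (xi) [ready(d) => locked(tweety)]; (xiii) [ready(d), signed(tweety) => green(d)]; (xv) [hot(tweety), mammal(tweety) => blue(tweety)]. ⇒ new: visible(tweety), valid(d), locked(tweety), green(d), blue(tweety).
[3] (ii) [blue(tweety), valid(d) => large(tweety)]; (x) [visible(tweety), green(d) => red(tweety)]. ⇒ new: large(tweety), red(tweety).
[4] (iii) [red(tweety), large(tweety) => small(d)]. ⇒ new: small(d).
[5] (vii) [small(d) => active(d)]. ⇒ new: active(d).
[6] (v) [flies(d), active(d) => swims(d)]. ⇒ new: swims(d).
Closure: {active(d), approved(d), blue(tweety), cold(tweety), flagged(d), flies(d), green(d), has_feathers(d), hot(tweety), large(tweety), locked(tweety), mammal(tweety), penguin(tweety), ready(d), red(tweety), signed(tweety), small(d), stale(tweety), swims(d), valid(d), visible(tweety), wooden(d)} — 22 facts.

22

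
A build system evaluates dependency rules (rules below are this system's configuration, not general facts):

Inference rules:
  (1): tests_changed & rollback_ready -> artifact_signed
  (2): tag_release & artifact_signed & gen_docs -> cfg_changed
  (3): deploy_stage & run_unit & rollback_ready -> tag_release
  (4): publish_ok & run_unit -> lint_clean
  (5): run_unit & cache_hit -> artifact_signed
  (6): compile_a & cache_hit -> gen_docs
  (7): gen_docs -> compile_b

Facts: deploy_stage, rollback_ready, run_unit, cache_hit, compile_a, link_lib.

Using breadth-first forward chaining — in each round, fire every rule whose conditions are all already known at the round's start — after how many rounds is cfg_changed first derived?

2

Round 1 fires (3), (5), (6), giving tag_release, artifact_signed, gen_docs.
Round 2 fires (2), (7), giving cfg_changed, compile_b.
cfg_changed first appears in round 2.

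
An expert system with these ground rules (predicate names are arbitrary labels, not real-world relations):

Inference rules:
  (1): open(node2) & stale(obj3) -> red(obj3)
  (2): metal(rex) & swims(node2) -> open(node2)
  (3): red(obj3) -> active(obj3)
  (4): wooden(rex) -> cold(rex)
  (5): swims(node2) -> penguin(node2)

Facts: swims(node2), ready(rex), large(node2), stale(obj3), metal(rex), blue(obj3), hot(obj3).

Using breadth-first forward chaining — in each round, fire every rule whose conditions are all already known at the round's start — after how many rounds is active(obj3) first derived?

3

Round 1: (2) [metal(rex) & swims(node2) -> open(node2)]; (5) [swims(node2) -> penguin(node2)]. New: open(node2), penguin(node2).
Round 2: (1) [open(node2) & stale(obj3) -> red(obj3)]. New: red(obj3).
Round 3: (3) [red(obj3) -> active(obj3)]. New: active(obj3).
active(obj3) first appears in round 3.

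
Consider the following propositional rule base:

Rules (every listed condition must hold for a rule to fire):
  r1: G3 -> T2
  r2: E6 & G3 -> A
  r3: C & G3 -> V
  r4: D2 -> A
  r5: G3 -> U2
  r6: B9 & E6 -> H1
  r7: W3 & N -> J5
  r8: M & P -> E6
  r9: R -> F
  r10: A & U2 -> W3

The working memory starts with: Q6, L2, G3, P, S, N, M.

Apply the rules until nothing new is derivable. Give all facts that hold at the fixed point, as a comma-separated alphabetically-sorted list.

A, E6, G3, J5, L2, M, N, P, Q6, S, T2, U2, W3

Round 1 fires r1, r5, r8, giving T2, U2, E6.
Round 2 fires r2, giving A.
Round 3 fires r10, giving W3.
Round 4 fires r7, giving J5.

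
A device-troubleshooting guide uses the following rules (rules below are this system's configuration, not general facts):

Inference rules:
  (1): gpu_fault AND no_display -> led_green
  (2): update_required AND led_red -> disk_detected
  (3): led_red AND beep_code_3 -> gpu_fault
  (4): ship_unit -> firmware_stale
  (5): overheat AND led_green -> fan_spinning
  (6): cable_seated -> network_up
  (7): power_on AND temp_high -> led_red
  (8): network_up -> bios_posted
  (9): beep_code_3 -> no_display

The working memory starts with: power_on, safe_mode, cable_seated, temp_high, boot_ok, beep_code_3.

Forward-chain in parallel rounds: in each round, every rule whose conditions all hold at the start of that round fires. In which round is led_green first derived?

3

Round 1: (6) [cable_seated -> network_up]; (7) [power_on AND temp_high -> led_red]; (9) [beep_code_3 -> no_display]. New: network_up, led_red, no_display.
Round 2: (3) [led_red AND beep_code_3 -> gpu_fault]; (8) [network_up -> bios_posted]. New: gpu_fault, bios_posted.
Round 3: (1) [gpu_fault AND no_display -> led_green]. New: led_green.
led_green first appears in round 3.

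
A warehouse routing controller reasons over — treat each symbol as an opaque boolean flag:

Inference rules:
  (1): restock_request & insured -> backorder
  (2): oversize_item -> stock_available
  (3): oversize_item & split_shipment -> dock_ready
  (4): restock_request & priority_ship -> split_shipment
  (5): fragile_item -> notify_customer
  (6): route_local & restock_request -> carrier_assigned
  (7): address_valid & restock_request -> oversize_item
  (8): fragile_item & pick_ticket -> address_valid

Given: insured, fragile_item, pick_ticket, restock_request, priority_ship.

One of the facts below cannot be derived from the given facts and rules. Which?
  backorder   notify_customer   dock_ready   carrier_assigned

Round 1: (1) [restock_request & insured -> backorder]; (4) [restock_request & priority_ship -> split_shipment]; (5) [fragile_item -> notify_customer]; (8) [fragile_item & pick_ticket -> address_valid]. Adds backorder, split_shipment, notify_customer, address_valid.
Round 2: (7) [address_valid & restock_request -> oversize_item]. Adds oversize_item.
Round 3: (2) [oversize_item -> stock_available]; (3) [oversize_item & split_shipment -> dock_ready]. Adds stock_available, dock_ready.
Derived: dock_ready (round 3), notify_customer (round 1), backorder (round 1). carrier_assigned never appears in any round.

carrier_assigned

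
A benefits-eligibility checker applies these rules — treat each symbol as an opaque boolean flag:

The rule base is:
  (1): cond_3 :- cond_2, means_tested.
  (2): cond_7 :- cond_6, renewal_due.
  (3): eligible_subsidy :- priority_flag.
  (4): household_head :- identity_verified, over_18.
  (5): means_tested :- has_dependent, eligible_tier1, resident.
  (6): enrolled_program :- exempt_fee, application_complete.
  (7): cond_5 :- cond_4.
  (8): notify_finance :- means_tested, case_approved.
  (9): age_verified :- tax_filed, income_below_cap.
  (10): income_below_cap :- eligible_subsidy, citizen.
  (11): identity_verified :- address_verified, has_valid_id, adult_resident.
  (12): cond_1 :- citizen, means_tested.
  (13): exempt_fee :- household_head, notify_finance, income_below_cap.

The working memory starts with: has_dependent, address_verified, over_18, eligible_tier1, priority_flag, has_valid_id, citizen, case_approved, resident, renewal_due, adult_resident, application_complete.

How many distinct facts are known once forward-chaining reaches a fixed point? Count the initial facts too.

21

Round 1: (3) [eligible_subsidy :- priority_flag.]; (5) [means_tested :- has_dependent, eligible_tier1, resident.]; (11) [identity_verified :- address_verified, has_valid_id, adult_resident.]. New: eligible_subsidy, means_tested, identity_verified.
Round 2: (4) [household_head :- identity_verified, over_18.]; (8) [notify_finance :- means_tested, case_approved.]; (10) [income_below_cap :- eligible_subsidy, citizen.]; (12) [cond_1 :- citizen, means_tested.]. New: household_head, notify_finance, income_below_cap, cond_1.
Round 3: (13) [exempt_fee :- household_head, notify_finance, income_below_cap.]. New: exempt_fee.
Round 4: (6) [enrolled_program :- exempt_fee, application_complete.]. New: enrolled_program.
Closure: {address_verified, adult_resident, application_complete, case_approved, citizen, cond_1, eligible_subsidy, eligible_tier1, enrolled_program, exempt_fee, has_dependent, has_valid_id, household_head, identity_verified, income_below_cap, means_tested, notify_finance, over_18, priority_flag, renewal_due, resident} — 21 facts.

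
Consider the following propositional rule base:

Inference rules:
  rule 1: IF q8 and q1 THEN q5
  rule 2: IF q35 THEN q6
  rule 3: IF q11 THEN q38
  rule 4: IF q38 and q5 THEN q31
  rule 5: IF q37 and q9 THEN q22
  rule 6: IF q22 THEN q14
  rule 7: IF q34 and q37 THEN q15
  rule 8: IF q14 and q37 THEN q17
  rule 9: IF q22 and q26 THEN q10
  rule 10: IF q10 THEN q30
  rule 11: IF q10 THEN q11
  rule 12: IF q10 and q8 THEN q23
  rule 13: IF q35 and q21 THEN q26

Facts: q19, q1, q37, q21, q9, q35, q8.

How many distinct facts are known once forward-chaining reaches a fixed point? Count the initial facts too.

19

Round 1: rule 1 [IF q8 and q1 THEN q5]; rule 2 [IF q35 THEN q6]; rule 5 [IF q37 and q9 THEN q22]; rule 13 [IF q35 and q21 THEN q26]. New: q5, q6, q22, q26.
Round 2: rule 6 [IF q22 THEN q14]; rule 9 [IF q22 and q26 THEN q10]. New: q14, q10.
Round 3: rule 8 [IF q14 and q37 THEN q17]; rule 10 [IF q10 THEN q30]; rule 11 [IF q10 THEN q11]; rule 12 [IF q10 and q8 THEN q23]. New: q17, q30, q11, q23.
Round 4: rule 3 [IF q11 THEN q38]. New: q38.
Round 5: rule 4 [IF q38 and q5 THEN q31]. New: q31.
Closure: {q1, q10, q11, q14, q17, q19, q21, q22, q23, q26, q30, q31, q35, q37, q38, q5, q6, q8, q9} — 19 facts.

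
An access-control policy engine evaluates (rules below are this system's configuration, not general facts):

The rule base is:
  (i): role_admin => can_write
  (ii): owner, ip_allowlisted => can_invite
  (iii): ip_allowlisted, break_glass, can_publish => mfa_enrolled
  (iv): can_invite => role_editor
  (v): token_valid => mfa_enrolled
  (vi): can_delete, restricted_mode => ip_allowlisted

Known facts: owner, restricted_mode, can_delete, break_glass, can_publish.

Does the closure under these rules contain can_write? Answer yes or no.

no

[1] (vi) [can_delete, restricted_mode => ip_allowlisted]. ⇒ new: ip_allowlisted.
[2] (ii) [owner, ip_allowlisted => can_invite]; (iii) [ip_allowlisted, break_glass, can_publish => mfa_enrolled]. ⇒ new: can_invite, mfa_enrolled.
[3] (iv) [can_invite => role_editor]. ⇒ new: role_editor.
Fixed point reached. can_write is concluded only by (i); (i) needs role_admin (never derived).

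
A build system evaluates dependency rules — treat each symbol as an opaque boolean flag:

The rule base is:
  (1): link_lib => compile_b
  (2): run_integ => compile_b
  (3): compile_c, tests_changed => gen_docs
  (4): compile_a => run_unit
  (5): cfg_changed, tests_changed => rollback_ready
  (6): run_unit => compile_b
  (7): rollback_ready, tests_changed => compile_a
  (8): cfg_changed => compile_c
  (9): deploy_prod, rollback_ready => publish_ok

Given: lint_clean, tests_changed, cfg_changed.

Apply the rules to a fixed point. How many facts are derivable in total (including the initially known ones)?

9

Round 1 — (5), (8), derive rollback_ready, compile_c.
Round 2 — (3), (7), derive gen_docs, compile_a.
Round 3 — (4), derive run_unit.
Round 4 — (6), derive compile_b.
Closure: {cfg_changed, compile_a, compile_b, compile_c, gen_docs, lint_clean, rollback_ready, run_unit, tests_changed} — 9 facts.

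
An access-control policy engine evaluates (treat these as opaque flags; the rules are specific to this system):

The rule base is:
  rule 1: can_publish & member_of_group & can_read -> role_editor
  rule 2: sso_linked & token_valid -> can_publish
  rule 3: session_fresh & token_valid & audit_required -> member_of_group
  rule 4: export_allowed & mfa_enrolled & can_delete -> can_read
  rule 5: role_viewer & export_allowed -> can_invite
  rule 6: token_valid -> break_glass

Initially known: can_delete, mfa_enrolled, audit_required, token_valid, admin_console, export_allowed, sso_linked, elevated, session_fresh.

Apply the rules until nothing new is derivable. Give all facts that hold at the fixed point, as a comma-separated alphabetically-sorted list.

[1] rule 2 [sso_linked & token_valid -> can_publish]; rule 3 [session_fresh & token_valid & audit_required -> member_of_group]; rule 4 [export_allowed & mfa_enrolled & can_delete -> can_read]; rule 6 [token_valid -> break_glass]. ⇒ new: can_publish, member_of_group, can_read, break_glass.
[2] rule 1 [can_publish & member_of_group & can_read -> role_editor]. ⇒ new: role_editor.

admin_console, audit_required, break_glass, can_delete, can_publish, can_read, elevated, export_allowed, member_of_group, mfa_enrolled, role_editor, session_fresh, sso_linked, token_valid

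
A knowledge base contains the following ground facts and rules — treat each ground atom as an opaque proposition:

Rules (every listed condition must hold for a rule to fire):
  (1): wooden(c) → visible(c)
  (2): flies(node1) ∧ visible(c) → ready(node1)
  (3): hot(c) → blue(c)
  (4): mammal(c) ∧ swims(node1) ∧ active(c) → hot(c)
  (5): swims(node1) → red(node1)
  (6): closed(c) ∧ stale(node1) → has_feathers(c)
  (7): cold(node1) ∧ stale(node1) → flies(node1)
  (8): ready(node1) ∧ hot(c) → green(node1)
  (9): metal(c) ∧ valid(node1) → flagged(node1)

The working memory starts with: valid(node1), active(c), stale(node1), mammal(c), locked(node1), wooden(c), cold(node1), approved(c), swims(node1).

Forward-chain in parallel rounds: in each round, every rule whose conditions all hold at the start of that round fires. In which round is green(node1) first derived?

Round 1 fires (1), (4), (5), (7), giving visible(c), hot(c), red(node1), flies(node1).
Round 2 fires (2), (3), giving ready(node1), blue(c).
Round 3 fires (8), giving green(node1).
green(node1) first appears in round 3.

3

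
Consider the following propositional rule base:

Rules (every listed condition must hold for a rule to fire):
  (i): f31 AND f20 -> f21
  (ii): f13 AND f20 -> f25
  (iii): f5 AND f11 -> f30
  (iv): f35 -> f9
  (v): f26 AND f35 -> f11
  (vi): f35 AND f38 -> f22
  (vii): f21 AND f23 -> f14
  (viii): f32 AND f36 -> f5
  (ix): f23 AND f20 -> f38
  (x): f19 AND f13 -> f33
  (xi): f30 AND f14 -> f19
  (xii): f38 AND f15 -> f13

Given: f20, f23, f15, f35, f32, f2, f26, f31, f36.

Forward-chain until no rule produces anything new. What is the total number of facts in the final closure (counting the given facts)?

[1] (i) [f31 AND f20 -> f21]; (iv) [f35 -> f9]; (v) [f26 AND f35 -> f11]; (viii) [f32 AND f36 -> f5]; (ix) [f23 AND f20 -> f38]. ⇒ new: f21, f9, f11, f5, f38.
[2] (iii) [f5 AND f11 -> f30]; (vi) [f35 AND f38 -> f22]; (vii) [f21 AND f23 -> f14]; (xii) [f38 AND f15 -> f13]. ⇒ new: f30, f22, f14, f13.
[3] (ii) [f13 AND f20 -> f25]; (xi) [f30 AND f14 -> f19]. ⇒ new: f25, f19.
[4] (x) [f19 AND f13 -> f33]. ⇒ new: f33.
Closure: {f11, f13, f14, f15, f19, f2, f20, f21, f22, f23, f25, f26, f30, f31, f32, f33, f35, f36, f38, f5, f9} — 21 facts.

21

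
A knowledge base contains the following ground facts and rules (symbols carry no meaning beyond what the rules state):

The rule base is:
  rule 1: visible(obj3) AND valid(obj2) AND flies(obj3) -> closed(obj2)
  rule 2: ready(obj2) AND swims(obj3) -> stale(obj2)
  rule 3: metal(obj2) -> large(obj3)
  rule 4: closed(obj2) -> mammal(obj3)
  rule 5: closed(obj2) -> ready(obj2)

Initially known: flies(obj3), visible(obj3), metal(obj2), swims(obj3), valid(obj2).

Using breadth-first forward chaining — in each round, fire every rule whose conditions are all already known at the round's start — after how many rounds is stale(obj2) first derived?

Round 1 fires rule 1, rule 3, giving closed(obj2), large(obj3).
Round 2 fires rule 4, rule 5, giving mammal(obj3), ready(obj2).
Round 3 fires rule 2, giving stale(obj2).
stale(obj2) first appears in round 3.

3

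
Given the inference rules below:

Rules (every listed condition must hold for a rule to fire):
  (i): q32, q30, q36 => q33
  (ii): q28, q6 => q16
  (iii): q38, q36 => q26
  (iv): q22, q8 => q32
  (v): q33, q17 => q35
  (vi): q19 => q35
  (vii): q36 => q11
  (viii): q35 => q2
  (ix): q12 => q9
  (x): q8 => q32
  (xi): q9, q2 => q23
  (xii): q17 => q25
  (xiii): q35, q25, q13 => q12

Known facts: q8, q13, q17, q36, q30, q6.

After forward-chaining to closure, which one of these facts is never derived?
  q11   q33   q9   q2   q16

Round 1 fires (vii), (x), (xii), giving q11, q32, q25.
Round 2 fires (i), giving q33.
Round 3 fires (v), giving q35.
Round 4 fires (viii), (xiii), giving q2, q12.
Round 5 fires (ix), giving q9.
Round 6 fires (xi), giving q23.
Derived: q11 (round 1), q33 (round 2), q2 (round 4), q9 (round 5). q16 never appears in any round.

q16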